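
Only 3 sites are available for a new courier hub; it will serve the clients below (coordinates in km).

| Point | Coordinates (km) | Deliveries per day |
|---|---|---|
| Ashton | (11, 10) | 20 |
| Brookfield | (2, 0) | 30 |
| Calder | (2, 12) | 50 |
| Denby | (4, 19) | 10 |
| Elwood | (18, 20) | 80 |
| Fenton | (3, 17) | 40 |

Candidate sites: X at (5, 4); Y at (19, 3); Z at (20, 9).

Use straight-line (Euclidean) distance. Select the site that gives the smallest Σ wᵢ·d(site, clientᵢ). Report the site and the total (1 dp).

Total weighted distance at each candidate:
  X (5, 4): total = 3072.6
  Y (19, 3): total = 4124.3
  Z (20, 9): total = 3531.9
Minimum is at X with total 3072.6 km.

X, total 3072.6 km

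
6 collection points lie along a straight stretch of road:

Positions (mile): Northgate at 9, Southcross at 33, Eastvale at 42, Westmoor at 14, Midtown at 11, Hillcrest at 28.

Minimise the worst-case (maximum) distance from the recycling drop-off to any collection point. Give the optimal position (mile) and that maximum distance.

The 1-center on a line is the midpoint of the two extreme points: leftmost at 9, rightmost at 42.
Optimal location = (9 + 42)/2 = 25.5; maximum distance = (42 − 9)/2 = 16.5.

location 25.5, max distance 16.5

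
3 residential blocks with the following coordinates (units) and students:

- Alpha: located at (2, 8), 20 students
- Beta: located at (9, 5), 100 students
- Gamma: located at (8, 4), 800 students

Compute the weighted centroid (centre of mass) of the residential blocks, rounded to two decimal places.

(7.98, 4.20)

The minimiser of Σwᵢ‖p−pᵢ‖² is the weighted centroid p* = (Σwᵢpᵢ)/(Σwᵢ).
Σwᵢ = 920.
Σwᵢxᵢ = 20·2 + 100·9 + 800·8 = 7340.
Σwᵢyᵢ = 20·8 + 100·5 + 800·4 = 3860.
x* = 7340/920 = 7.98, y* = 3860/920 = 4.20.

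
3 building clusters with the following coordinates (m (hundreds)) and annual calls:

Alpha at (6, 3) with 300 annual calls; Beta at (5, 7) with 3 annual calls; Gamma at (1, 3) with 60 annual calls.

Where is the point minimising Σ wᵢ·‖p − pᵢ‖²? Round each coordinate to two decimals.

(5.17, 3.03)

The minimiser of Σwᵢ‖p−pᵢ‖² is the weighted centroid p* = (Σwᵢpᵢ)/(Σwᵢ).
Σwᵢ = 363.
Σwᵢxᵢ = 300·6 + 3·5 + 60·1 = 1875.
Σwᵢyᵢ = 300·3 + 3·7 + 60·3 = 1101.
x* = 1875/363 = 5.17, y* = 1101/363 = 3.03.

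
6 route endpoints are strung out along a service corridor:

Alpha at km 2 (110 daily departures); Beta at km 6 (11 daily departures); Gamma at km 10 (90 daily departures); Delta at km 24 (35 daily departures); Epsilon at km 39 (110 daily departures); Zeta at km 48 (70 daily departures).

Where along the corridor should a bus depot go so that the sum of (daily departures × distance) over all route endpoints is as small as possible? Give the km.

For a sum of weighted absolute distances on a line, the optimum is the weighted median (not the mean). Total weight W = 426; half-weight = 213.
Sort by position and accumulate weight:
  km 2 (Alpha, w=110) → cum 110
  km 6 (Beta, w=11) → cum 121
  km 10 (Gamma, w=90) → cum 211
  km 24 (Delta, w=35) → cum 246  ≥ 213 → median here
  km 39 (Epsilon, w=110) → cum 356
  km 48 (Zeta, w=70) → cum 426
Optimal location: km 24.

x = 24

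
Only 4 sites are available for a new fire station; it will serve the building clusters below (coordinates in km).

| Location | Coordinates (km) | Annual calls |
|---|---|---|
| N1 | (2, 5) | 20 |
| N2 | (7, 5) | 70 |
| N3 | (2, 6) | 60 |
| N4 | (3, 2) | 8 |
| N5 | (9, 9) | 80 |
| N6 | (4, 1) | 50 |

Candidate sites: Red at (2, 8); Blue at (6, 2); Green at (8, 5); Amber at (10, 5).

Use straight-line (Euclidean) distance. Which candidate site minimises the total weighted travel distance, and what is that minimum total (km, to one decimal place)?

Green, total 1214.3 km

Total weighted distance at each candidate:
  Red (2, 8): total = 1566.5
  Blue (6, 2): total = 1405.8
  Green (8, 5): total = 1214.3
  Amber (10, 5): total = 1605.1
Minimum is at Green with total 1214.3 km.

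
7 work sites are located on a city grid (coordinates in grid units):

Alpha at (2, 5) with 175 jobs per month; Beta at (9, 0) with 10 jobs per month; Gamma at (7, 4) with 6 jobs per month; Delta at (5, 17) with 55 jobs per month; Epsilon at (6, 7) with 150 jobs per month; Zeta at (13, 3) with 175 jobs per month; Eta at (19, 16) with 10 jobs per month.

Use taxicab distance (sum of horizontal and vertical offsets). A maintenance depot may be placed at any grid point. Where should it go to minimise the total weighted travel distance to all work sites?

Manhattan distance separates: Σwᵢ(|x−xᵢ|+|y−yᵢ|) = Σwᵢ|x−xᵢ| + Σwᵢ|y−yᵢ|, so x and y are optimised independently as 1-D weighted medians.
Total weight W = 581; half = 290.5.
x-coordinate, sorted with cumulative weight:
  x=2 (Alpha, w=175) cum 175
  x=5 (Delta, w=55) cum 230
  x=6 (Epsilon, w=150) cum 380  ← median
  x=7 (Gamma, w=6) cum 386
  x=9 (Beta, w=10) cum 396
  x=13 (Zeta, w=175) cum 571
  x=19 (Eta, w=10) cum 581
⇒ x* = 6
y-coordinate, sorted with cumulative weight:
  y=0 (Beta, w=10) cum 10
  y=3 (Zeta, w=175) cum 185
  y=4 (Gamma, w=6) cum 191
  y=5 (Alpha, w=175) cum 366  ← median
  y=7 (Epsilon, w=150) cum 516
  y=16 (Eta, w=10) cum 526
  y=17 (Delta, w=55) cum 581
⇒ y* = 5

(6, 5)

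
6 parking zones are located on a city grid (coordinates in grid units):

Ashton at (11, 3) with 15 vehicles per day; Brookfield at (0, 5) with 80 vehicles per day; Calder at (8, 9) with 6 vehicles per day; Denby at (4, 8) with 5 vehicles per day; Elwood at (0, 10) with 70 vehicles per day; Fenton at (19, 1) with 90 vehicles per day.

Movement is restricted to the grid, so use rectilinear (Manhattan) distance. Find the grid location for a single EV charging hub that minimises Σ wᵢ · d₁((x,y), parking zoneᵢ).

(0, 5)

Manhattan distance separates: Σwᵢ(|x−xᵢ|+|y−yᵢ|) = Σwᵢ|x−xᵢ| + Σwᵢ|y−yᵢ|, so x and y are optimised independently as 1-D weighted medians.
Total weight W = 266; half = 133.
x-coordinate, sorted with cumulative weight:
  x=0 (Brookfield, w=80) cum 80
  x=0 (Elwood, w=70) cum 150  ← median
  x=4 (Denby, w=5) cum 155
  x=8 (Calder, w=6) cum 161
  x=11 (Ashton, w=15) cum 176
  x=19 (Fenton, w=90) cum 266
⇒ x* = 0
y-coordinate, sorted with cumulative weight:
  y=1 (Fenton, w=90) cum 90
  y=3 (Ashton, w=15) cum 105
  y=5 (Brookfield, w=80) cum 185  ← median
  y=8 (Denby, w=5) cum 190
  y=9 (Calder, w=6) cum 196
  y=10 (Elwood, w=70) cum 266
⇒ y* = 5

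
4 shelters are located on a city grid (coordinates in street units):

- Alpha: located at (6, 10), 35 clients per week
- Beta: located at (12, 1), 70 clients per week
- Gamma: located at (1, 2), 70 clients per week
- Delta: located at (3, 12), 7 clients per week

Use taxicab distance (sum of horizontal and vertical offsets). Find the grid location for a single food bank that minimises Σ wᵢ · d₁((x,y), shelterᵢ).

Manhattan distance separates: Σwᵢ(|x−xᵢ|+|y−yᵢ|) = Σwᵢ|x−xᵢ| + Σwᵢ|y−yᵢ|, so x and y are optimised independently as 1-D weighted medians.
Total weight W = 182; half = 91.
x-coordinate, sorted with cumulative weight:
  x=1 (Gamma, w=70) cum 70
  x=3 (Delta, w=7) cum 77
  x=6 (Alpha, w=35) cum 112  ← median
  x=12 (Beta, w=70) cum 182
⇒ x* = 6
y-coordinate, sorted with cumulative weight:
  y=1 (Beta, w=70) cum 70
  y=2 (Gamma, w=70) cum 140  ← median
  y=10 (Alpha, w=35) cum 175
  y=12 (Delta, w=7) cum 182
⇒ y* = 2

(6, 2)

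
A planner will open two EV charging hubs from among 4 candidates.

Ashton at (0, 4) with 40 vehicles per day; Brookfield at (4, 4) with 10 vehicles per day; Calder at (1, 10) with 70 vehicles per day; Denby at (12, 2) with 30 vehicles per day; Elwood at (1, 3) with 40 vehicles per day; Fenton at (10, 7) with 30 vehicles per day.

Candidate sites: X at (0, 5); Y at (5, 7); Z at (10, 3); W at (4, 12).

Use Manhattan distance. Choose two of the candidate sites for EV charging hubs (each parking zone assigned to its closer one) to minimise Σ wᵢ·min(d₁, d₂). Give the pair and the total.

Evaluate every pair (each demand assigned to the nearer of the two):
  {X, Z}: total = 840
  {X, Y}: total = 1130
  {X, W}: total = 1340
  {Y, Z}: total = 1380
  {Z, W}: total = 1430
  {Y, W}: total = 1540
Best pair: {X, Z} with total 840.

{X, Z}, total 840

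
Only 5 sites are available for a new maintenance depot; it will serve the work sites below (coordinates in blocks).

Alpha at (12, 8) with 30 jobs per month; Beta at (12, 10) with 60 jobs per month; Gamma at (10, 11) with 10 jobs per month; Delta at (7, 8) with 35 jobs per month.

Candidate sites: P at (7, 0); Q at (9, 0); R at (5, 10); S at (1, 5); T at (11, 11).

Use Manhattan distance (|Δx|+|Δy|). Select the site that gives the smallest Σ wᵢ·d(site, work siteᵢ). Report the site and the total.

Total weighted distance at each candidate:
  P (7, 0): total = 1710
  Q (9, 0): total = 1580
  R (5, 10): total = 890
  S (1, 5): total = 1845
  T (11, 11): total = 495
Minimum is at T with total 495 blocks.

T, total 495 blocks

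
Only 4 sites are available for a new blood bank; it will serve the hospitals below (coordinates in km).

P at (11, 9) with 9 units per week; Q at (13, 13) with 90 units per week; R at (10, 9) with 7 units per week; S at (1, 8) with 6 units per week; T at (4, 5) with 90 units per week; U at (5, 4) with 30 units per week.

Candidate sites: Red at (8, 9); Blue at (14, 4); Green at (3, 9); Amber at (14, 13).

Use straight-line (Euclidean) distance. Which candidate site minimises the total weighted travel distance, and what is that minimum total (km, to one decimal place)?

Red, total 1343.8 km

Total weighted distance at each candidate:
  Red (8, 9): total = 1343.8
  Blue (14, 4): total = 2168.4
  Green (3, 9): total = 1636.4
  Amber (14, 13): total = 1792.6
Minimum is at Red with total 1343.8 km.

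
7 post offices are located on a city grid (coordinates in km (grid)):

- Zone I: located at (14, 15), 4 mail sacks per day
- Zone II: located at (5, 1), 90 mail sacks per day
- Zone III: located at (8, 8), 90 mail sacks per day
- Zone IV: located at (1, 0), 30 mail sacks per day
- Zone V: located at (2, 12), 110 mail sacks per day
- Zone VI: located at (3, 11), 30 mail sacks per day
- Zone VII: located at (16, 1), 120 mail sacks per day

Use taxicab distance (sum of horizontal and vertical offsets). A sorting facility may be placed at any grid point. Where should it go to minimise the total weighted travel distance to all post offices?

(5, 1)

Manhattan distance separates: Σwᵢ(|x−xᵢ|+|y−yᵢ|) = Σwᵢ|x−xᵢ| + Σwᵢ|y−yᵢ|, so x and y are optimised independently as 1-D weighted medians.
Total weight W = 474; half = 237.
x-coordinate, sorted with cumulative weight:
  x=1 (Zone IV, w=30) cum 30
  x=2 (Zone V, w=110) cum 140
  x=3 (Zone VI, w=30) cum 170
  x=5 (Zone II, w=90) cum 260  ← median
  x=8 (Zone III, w=90) cum 350
  x=14 (Zone I, w=4) cum 354
  x=16 (Zone VII, w=120) cum 474
⇒ x* = 5
y-coordinate, sorted with cumulative weight:
  y=0 (Zone IV, w=30) cum 30
  y=1 (Zone II, w=90) cum 120
  y=1 (Zone VII, w=120) cum 240  ← median
  y=8 (Zone III, w=90) cum 330
  y=11 (Zone VI, w=30) cum 360
  y=12 (Zone V, w=110) cum 470
  y=15 (Zone I, w=4) cum 474
⇒ y* = 1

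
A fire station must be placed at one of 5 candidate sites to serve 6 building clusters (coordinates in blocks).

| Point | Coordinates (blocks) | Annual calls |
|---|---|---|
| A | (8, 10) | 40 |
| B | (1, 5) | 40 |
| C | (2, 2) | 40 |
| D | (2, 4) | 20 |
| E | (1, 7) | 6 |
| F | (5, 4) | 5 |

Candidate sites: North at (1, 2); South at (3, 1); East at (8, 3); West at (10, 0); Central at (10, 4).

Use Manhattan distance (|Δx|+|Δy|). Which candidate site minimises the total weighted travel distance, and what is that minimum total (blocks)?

North, total 880 blocks

Total weighted distance at each candidate:
  North (1, 2): total = 880
  South (3, 1): total = 1033
  East (8, 3): total = 1146
  West (10, 0): total = 1821
  Central (10, 4): total = 1377
Minimum is at North with total 880 blocks.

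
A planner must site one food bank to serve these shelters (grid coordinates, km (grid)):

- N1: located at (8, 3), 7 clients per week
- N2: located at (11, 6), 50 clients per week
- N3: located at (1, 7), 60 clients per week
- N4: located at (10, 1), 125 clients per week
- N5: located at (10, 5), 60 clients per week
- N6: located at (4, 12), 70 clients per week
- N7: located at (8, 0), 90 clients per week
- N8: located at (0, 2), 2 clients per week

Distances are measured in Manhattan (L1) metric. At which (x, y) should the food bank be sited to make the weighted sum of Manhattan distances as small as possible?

Manhattan distance separates: Σwᵢ(|x−xᵢ|+|y−yᵢ|) = Σwᵢ|x−xᵢ| + Σwᵢ|y−yᵢ|, so x and y are optimised independently as 1-D weighted medians.
Total weight W = 464; half = 232.
x-coordinate, sorted with cumulative weight:
  x=0 (N8, w=2) cum 2
  x=1 (N3, w=60) cum 62
  x=4 (N6, w=70) cum 132
  x=8 (N1, w=7) cum 139
  x=8 (N7, w=90) cum 229
  x=10 (N4, w=125) cum 354  ← median
  x=10 (N5, w=60) cum 414
  x=11 (N2, w=50) cum 464
⇒ x* = 10
y-coordinate, sorted with cumulative weight:
  y=0 (N7, w=90) cum 90
  y=1 (N4, w=125) cum 215
  y=2 (N8, w=2) cum 217
  y=3 (N1, w=7) cum 224
  y=5 (N5, w=60) cum 284  ← median
  y=6 (N2, w=50) cum 334
  y=7 (N3, w=60) cum 394
  y=12 (N6, w=70) cum 464
⇒ y* = 5

(10, 5)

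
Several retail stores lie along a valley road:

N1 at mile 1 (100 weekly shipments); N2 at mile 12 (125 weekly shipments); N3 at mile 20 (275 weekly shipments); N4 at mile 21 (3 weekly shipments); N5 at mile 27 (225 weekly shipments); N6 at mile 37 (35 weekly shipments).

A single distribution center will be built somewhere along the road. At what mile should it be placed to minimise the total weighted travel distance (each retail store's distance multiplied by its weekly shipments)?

For a sum of weighted absolute distances on a line, the optimum is the weighted median (not the mean). Total weight W = 763; half-weight = 381.5.
Sort by position and accumulate weight:
  mile 1 (N1, w=100) → cum 100
  mile 12 (N2, w=125) → cum 225
  mile 20 (N3, w=275) → cum 500  ≥ 381.5 → median here
  mile 21 (N4, w=3) → cum 503
  mile 27 (N5, w=225) → cum 728
  mile 37 (N6, w=35) → cum 763
Optimal location: mile 20.

x = 20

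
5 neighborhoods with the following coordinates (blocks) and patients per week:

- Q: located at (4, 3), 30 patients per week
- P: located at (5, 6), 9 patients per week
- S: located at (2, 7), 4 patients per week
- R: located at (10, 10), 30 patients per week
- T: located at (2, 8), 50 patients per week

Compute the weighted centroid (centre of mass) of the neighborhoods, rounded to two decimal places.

(4.66, 7.09)

The minimiser of Σwᵢ‖p−pᵢ‖² is the weighted centroid p* = (Σwᵢpᵢ)/(Σwᵢ).
Σwᵢ = 123.
Σwᵢxᵢ = 30·4 + 9·5 + 4·2 + 30·10 + 50·2 = 573.
Σwᵢyᵢ = 30·3 + 9·6 + 4·7 + 30·10 + 50·8 = 872.
x* = 573/123 = 4.66, y* = 872/123 = 7.09.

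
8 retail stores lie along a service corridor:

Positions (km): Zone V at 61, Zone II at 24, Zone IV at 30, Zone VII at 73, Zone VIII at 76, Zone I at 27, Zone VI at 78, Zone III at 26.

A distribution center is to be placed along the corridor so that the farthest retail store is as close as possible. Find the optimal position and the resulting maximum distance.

location 51, max distance 27

The 1-center on a line is the midpoint of the two extreme points: leftmost at 24, rightmost at 78.
Optimal location = (24 + 78)/2 = 51; maximum distance = (78 − 24)/2 = 27.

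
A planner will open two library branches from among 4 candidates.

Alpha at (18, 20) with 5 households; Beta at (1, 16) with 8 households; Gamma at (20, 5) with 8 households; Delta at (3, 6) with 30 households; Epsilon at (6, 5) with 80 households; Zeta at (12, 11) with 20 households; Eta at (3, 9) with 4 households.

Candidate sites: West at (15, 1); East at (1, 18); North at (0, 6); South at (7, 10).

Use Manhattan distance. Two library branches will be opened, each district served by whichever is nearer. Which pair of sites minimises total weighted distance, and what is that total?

{North, South}, total 1047

Evaluate every pair (each demand assigned to the nearer of the two):
  {North, South}: total = 1047
  {East, South}: total = 1115
  {West, South}: total = 1133
  {West, North}: total = 1204
  {East, North}: total = 1293
  {West, East}: total = 1947
Best pair: {North, South} with total 1047.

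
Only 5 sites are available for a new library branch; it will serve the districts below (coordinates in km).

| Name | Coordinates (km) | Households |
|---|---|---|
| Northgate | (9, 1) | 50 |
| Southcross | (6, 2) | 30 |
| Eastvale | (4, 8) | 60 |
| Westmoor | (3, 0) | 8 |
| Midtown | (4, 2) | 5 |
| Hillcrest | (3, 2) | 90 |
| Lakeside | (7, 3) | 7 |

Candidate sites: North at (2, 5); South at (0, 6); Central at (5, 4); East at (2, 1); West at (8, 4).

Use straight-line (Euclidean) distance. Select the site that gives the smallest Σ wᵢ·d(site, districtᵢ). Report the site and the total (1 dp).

Central, total 881.6 km

Total weighted distance at each candidate:
  North (2, 5): total = 1150.6
  South (0, 6): total = 1584.7
  Central (5, 4): total = 881.6
  East (2, 1): total = 1098.0
  West (8, 4): total = 1150.5
Minimum is at Central with total 881.6 km.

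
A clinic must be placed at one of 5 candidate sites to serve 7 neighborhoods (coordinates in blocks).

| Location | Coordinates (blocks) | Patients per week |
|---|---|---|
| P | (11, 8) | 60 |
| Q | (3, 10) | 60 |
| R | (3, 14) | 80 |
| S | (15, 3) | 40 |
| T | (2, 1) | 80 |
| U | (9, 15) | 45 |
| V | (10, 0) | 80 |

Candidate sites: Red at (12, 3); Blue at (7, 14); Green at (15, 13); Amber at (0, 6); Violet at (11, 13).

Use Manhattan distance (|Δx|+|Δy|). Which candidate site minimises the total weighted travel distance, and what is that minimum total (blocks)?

Total weighted distance at each candidate:
  Red (12, 3): total = 5075
  Blue (7, 14): total = 5095
  Green (15, 13): total = 6680
  Amber (0, 6): total = 5450
  Violet (11, 13): total = 5220
Minimum is at Red with total 5075 blocks.

Red, total 5075 blocks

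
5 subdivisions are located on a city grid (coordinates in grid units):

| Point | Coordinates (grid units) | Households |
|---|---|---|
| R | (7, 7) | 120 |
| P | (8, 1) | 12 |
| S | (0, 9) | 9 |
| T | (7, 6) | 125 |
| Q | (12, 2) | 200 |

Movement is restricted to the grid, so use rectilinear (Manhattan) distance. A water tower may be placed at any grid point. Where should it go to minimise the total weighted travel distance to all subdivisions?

(7, 6)

Manhattan distance separates: Σwᵢ(|x−xᵢ|+|y−yᵢ|) = Σwᵢ|x−xᵢ| + Σwᵢ|y−yᵢ|, so x and y are optimised independently as 1-D weighted medians.
Total weight W = 466; half = 233.
x-coordinate, sorted with cumulative weight:
  x=0 (S, w=9) cum 9
  x=7 (R, w=120) cum 129
  x=7 (T, w=125) cum 254  ← median
  x=8 (P, w=12) cum 266
  x=12 (Q, w=200) cum 466
⇒ x* = 7
y-coordinate, sorted with cumulative weight:
  y=1 (P, w=12) cum 12
  y=2 (Q, w=200) cum 212
  y=6 (T, w=125) cum 337  ← median
  y=7 (R, w=120) cum 457
  y=9 (S, w=9) cum 466
⇒ y* = 6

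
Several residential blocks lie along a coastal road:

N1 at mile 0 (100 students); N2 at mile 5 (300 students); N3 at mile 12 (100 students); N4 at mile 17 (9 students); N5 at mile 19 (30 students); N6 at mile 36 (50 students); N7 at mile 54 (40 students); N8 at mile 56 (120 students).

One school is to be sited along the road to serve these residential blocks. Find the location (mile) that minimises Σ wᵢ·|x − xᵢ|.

x = 5

For a sum of weighted absolute distances on a line, the optimum is the weighted median (not the mean). Total weight W = 749; half-weight = 374.5.
Sort by position and accumulate weight:
  mile 0 (N1, w=100) → cum 100
  mile 5 (N2, w=300) → cum 400  ≥ 374.5 → median here
  mile 12 (N3, w=100) → cum 500
  mile 17 (N4, w=9) → cum 509
  mile 19 (N5, w=30) → cum 539
  mile 36 (N6, w=50) → cum 589
  mile 54 (N7, w=40) → cum 629
  mile 56 (N8, w=120) → cum 749
Optimal location: mile 5.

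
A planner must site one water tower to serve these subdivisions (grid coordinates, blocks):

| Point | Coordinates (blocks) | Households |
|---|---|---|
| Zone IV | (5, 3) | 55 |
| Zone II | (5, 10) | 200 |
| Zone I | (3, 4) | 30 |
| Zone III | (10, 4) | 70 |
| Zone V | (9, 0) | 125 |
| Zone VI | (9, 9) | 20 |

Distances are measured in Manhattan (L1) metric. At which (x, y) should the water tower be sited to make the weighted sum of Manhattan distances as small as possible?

Manhattan distance separates: Σwᵢ(|x−xᵢ|+|y−yᵢ|) = Σwᵢ|x−xᵢ| + Σwᵢ|y−yᵢ|, so x and y are optimised independently as 1-D weighted medians.
Total weight W = 500; half = 250.
x-coordinate, sorted with cumulative weight:
  x=3 (Zone I, w=30) cum 30
  x=5 (Zone IV, w=55) cum 85
  x=5 (Zone II, w=200) cum 285  ← median
  x=9 (Zone V, w=125) cum 410
  x=9 (Zone VI, w=20) cum 430
  x=10 (Zone III, w=70) cum 500
⇒ x* = 5
y-coordinate, sorted with cumulative weight:
  y=0 (Zone V, w=125) cum 125
  y=3 (Zone IV, w=55) cum 180
  y=4 (Zone I, w=30) cum 210
  y=4 (Zone III, w=70) cum 280  ← median
  y=9 (Zone VI, w=20) cum 300
  y=10 (Zone II, w=200) cum 500
⇒ y* = 4

(5, 4)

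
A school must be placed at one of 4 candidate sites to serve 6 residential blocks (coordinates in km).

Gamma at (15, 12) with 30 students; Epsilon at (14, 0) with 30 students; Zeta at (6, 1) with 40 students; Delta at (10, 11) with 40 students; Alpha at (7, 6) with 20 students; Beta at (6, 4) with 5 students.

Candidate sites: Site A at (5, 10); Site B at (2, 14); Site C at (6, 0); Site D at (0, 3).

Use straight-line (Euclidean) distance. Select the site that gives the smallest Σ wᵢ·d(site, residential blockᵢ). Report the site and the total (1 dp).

Site C, total 1339.8 km

Total weighted distance at each candidate:
  Site A (5, 10): total = 1395.6
  Site B (2, 14): total = 2076.1
  Site C (6, 0): total = 1339.8
  Site D (0, 3): total = 1902.3
Minimum is at Site C with total 1339.8 km.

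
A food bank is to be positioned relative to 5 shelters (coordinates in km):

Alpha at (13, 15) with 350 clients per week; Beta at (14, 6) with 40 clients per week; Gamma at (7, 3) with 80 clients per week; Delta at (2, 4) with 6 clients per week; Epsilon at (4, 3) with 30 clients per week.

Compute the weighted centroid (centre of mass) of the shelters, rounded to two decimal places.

(11.47, 11.55)

The minimiser of Σwᵢ‖p−pᵢ‖² is the weighted centroid p* = (Σwᵢpᵢ)/(Σwᵢ).
Σwᵢ = 506.
Σwᵢxᵢ = 350·13 + 40·14 + 80·7 + 6·2 + 30·4 = 5802.
Σwᵢyᵢ = 350·15 + 40·6 + 80·3 + 6·4 + 30·3 = 5844.
x* = 5802/506 = 11.47, y* = 5844/506 = 11.55.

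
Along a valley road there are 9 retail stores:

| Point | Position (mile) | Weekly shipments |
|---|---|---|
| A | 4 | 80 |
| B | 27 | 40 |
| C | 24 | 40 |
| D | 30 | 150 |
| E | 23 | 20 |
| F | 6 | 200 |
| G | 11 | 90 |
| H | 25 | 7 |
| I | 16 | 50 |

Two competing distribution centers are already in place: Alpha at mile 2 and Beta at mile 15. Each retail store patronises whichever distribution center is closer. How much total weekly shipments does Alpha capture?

280

The indifferent point is the midpoint (2+15)/2 = 8.5; retail stores left of it (closer to Alpha at 2) go to Alpha, those right go to Beta.
  A at 4 (w=80) → Alpha
  F at 6 (w=200) → Alpha
  G at 11 (w=90) → Beta
  I at 16 (w=50) → Beta
  E at 23 (w=20) → Beta
  C at 24 (w=40) → Beta
  H at 25 (w=7) → Beta
  B at 27 (w=40) → Beta
  D at 30 (w=150) → Beta
Alpha captures 280; Beta captures 397.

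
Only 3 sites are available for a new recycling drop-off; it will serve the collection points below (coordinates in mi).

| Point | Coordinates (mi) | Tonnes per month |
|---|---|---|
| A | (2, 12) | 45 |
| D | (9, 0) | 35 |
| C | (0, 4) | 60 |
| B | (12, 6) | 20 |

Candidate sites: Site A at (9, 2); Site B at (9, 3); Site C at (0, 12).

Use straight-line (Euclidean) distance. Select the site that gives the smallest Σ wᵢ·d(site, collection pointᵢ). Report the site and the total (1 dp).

Total weighted distance at each candidate:
  Site A (9, 2): total = 1272.5
  Site B (9, 3): total = 1246.3
  Site C (0, 12): total = 1363.3
Minimum is at Site B with total 1246.3 mi.

Site B, total 1246.3 mi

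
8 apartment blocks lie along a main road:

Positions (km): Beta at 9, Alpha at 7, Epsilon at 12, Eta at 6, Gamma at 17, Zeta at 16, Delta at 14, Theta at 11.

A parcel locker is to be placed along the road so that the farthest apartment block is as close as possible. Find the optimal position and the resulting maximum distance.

location 11.5, max distance 5.5

The 1-center on a line is the midpoint of the two extreme points: leftmost at 6, rightmost at 17.
Optimal location = (6 + 17)/2 = 11.5; maximum distance = (17 − 6)/2 = 5.5.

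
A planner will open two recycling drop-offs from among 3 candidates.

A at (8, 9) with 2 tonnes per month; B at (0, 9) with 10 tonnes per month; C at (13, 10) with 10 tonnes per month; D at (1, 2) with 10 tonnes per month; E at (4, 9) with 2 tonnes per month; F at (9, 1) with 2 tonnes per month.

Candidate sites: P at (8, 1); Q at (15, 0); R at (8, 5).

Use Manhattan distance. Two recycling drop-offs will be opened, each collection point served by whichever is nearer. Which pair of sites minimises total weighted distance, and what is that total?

{P, R}, total 326

Evaluate every pair (each demand assigned to the nearer of the two):
  {P, R}: total = 326
  {Q, R}: total = 354
  {P, Q}: total = 402
Best pair: {P, R} with total 326.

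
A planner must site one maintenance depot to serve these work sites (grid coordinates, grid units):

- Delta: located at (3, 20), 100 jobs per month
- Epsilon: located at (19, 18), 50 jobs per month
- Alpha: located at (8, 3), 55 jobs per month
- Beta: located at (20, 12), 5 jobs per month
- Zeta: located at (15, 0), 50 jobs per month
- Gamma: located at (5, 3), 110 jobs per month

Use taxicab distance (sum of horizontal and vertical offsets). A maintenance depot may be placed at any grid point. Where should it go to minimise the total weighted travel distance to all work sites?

Manhattan distance separates: Σwᵢ(|x−xᵢ|+|y−yᵢ|) = Σwᵢ|x−xᵢ| + Σwᵢ|y−yᵢ|, so x and y are optimised independently as 1-D weighted medians.
Total weight W = 370; half = 185.
x-coordinate, sorted with cumulative weight:
  x=3 (Delta, w=100) cum 100
  x=5 (Gamma, w=110) cum 210  ← median
  x=8 (Alpha, w=55) cum 265
  x=15 (Zeta, w=50) cum 315
  x=19 (Epsilon, w=50) cum 365
  x=20 (Beta, w=5) cum 370
⇒ x* = 5
y-coordinate, sorted with cumulative weight:
  y=0 (Zeta, w=50) cum 50
  y=3 (Alpha, w=55) cum 105
  y=3 (Gamma, w=110) cum 215  ← median
  y=12 (Beta, w=5) cum 220
  y=18 (Epsilon, w=50) cum 270
  y=20 (Delta, w=100) cum 370
⇒ y* = 3

(5, 3)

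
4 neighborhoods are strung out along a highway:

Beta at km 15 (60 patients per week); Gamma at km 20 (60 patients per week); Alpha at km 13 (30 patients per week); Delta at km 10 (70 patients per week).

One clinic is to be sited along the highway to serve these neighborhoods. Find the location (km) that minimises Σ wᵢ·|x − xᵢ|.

For a sum of weighted absolute distances on a line, the optimum is the weighted median (not the mean). Total weight W = 220; half-weight = 110.
Sort by position and accumulate weight:
  km 10 (Delta, w=70) → cum 70
  km 13 (Alpha, w=30) → cum 100
  km 15 (Beta, w=60) → cum 160  ≥ 110 → median here
  km 20 (Gamma, w=60) → cum 220
Optimal location: km 15.

x = 15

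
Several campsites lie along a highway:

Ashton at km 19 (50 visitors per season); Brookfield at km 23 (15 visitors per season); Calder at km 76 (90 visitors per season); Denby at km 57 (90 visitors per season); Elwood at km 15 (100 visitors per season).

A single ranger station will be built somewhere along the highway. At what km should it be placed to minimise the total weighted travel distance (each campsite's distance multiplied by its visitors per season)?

For a sum of weighted absolute distances on a line, the optimum is the weighted median (not the mean). Total weight W = 345; half-weight = 172.5.
Sort by position and accumulate weight:
  km 15 (Elwood, w=100) → cum 100
  km 19 (Ashton, w=50) → cum 150
  km 23 (Brookfield, w=15) → cum 165
  km 57 (Denby, w=90) → cum 255  ≥ 172.5 → median here
  km 76 (Calder, w=90) → cum 345
Optimal location: km 57.

x = 57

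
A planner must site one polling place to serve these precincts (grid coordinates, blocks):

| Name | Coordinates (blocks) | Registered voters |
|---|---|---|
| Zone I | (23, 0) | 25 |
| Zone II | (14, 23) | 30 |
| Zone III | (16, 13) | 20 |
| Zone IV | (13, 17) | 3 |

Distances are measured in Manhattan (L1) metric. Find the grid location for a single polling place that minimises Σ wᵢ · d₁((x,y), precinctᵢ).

Manhattan distance separates: Σwᵢ(|x−xᵢ|+|y−yᵢ|) = Σwᵢ|x−xᵢ| + Σwᵢ|y−yᵢ|, so x and y are optimised independently as 1-D weighted medians.
Total weight W = 78; half = 39.
x-coordinate, sorted with cumulative weight:
  x=13 (Zone IV, w=3) cum 3
  x=14 (Zone II, w=30) cum 33
  x=16 (Zone III, w=20) cum 53  ← median
  x=23 (Zone I, w=25) cum 78
⇒ x* = 16
y-coordinate, sorted with cumulative weight:
  y=0 (Zone I, w=25) cum 25
  y=13 (Zone III, w=20) cum 45  ← median
  y=17 (Zone IV, w=3) cum 48
  y=23 (Zone II, w=30) cum 78
⇒ y* = 13

(16, 13)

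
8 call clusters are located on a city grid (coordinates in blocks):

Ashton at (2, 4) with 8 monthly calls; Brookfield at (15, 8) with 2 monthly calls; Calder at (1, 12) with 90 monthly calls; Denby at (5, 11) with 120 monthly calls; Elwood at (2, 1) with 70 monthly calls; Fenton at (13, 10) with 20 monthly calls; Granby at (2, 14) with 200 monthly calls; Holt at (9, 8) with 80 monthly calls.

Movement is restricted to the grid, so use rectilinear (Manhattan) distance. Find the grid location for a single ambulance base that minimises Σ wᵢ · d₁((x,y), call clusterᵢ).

Manhattan distance separates: Σwᵢ(|x−xᵢ|+|y−yᵢ|) = Σwᵢ|x−xᵢ| + Σwᵢ|y−yᵢ|, so x and y are optimised independently as 1-D weighted medians.
Total weight W = 590; half = 295.
x-coordinate, sorted with cumulative weight:
  x=1 (Calder, w=90) cum 90
  x=2 (Ashton, w=8) cum 98
  x=2 (Elwood, w=70) cum 168
  x=2 (Granby, w=200) cum 368  ← median
  x=5 (Denby, w=120) cum 488
  x=9 (Holt, w=80) cum 568
  x=13 (Fenton, w=20) cum 588
  x=15 (Brookfield, w=2) cum 590
⇒ x* = 2
y-coordinate, sorted with cumulative weight:
  y=1 (Elwood, w=70) cum 70
  y=4 (Ashton, w=8) cum 78
  y=8 (Brookfield, w=2) cum 80
  y=8 (Holt, w=80) cum 160
  y=10 (Fenton, w=20) cum 180
  y=11 (Denby, w=120) cum 300  ← median
  y=12 (Calder, w=90) cum 390
  y=14 (Granby, w=200) cum 590
⇒ y* = 11

(2, 11)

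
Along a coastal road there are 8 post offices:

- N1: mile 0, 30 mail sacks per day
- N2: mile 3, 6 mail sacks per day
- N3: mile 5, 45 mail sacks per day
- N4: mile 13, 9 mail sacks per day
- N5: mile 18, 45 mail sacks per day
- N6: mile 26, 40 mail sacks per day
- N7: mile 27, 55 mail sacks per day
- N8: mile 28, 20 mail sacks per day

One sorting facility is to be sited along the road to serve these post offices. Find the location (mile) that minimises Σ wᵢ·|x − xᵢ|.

x = 18

For a sum of weighted absolute distances on a line, the optimum is the weighted median (not the mean). Total weight W = 250; half-weight = 125.
Sort by position and accumulate weight:
  mile 0 (N1, w=30) → cum 30
  mile 3 (N2, w=6) → cum 36
  mile 5 (N3, w=45) → cum 81
  mile 13 (N4, w=9) → cum 90
  mile 18 (N5, w=45) → cum 135  ≥ 125 → median here
  mile 26 (N6, w=40) → cum 175
  mile 27 (N7, w=55) → cum 230
  mile 28 (N8, w=20) → cum 250
Optimal location: mile 18.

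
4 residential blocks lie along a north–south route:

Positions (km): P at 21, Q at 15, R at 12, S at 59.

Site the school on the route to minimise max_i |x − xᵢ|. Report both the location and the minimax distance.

location 35.5, max distance 23.5

The 1-center on a line is the midpoint of the two extreme points: leftmost at 12, rightmost at 59.
Optimal location = (12 + 59)/2 = 35.5; maximum distance = (59 − 12)/2 = 23.5.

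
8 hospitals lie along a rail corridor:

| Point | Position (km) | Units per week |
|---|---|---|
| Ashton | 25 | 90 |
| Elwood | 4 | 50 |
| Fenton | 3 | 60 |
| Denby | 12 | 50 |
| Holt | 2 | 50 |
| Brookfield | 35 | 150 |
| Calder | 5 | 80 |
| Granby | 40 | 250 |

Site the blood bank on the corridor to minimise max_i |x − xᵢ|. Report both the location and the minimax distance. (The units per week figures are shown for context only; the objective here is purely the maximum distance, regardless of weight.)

The 1-center on a line is the midpoint of the two extreme points: leftmost at 2, rightmost at 40.
Optimal location = (2 + 40)/2 = 21; maximum distance = (40 − 2)/2 = 19.

location 21, max distance 19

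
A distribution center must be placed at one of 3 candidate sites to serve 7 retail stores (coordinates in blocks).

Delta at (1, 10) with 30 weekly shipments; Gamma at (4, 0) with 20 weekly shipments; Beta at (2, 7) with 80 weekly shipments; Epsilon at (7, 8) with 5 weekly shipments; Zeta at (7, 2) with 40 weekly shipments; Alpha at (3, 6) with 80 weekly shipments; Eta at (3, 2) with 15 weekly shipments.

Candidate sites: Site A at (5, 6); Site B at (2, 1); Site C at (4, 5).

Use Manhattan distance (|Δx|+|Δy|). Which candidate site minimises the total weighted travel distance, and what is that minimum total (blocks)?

Site C, total 1150 blocks

Total weighted distance at each candidate:
  Site A (5, 6): total = 1210
  Site B (2, 1): total = 1650
  Site C (4, 5): total = 1150
Minimum is at Site C with total 1150 blocks.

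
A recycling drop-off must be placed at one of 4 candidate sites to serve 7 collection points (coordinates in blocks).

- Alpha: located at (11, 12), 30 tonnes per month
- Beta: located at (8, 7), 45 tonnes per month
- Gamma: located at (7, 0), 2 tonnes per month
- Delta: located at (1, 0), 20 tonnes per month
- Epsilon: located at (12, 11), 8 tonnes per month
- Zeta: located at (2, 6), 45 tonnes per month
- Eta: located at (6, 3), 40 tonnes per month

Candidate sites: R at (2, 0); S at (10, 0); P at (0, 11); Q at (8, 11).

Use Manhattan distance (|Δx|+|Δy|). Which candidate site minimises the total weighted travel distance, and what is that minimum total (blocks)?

Total weighted distance at each candidate:
  R (2, 0): total = 1963
  S (10, 0): total = 1995
  P (0, 11): total = 2147
  Q (8, 11): total = 1611
Minimum is at Q with total 1611 blocks.

Q, total 1611 blocks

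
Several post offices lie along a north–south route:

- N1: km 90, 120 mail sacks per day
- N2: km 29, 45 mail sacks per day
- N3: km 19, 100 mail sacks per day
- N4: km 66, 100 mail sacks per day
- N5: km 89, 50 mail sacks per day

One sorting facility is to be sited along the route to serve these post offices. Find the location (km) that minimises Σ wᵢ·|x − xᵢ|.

x = 66

For a sum of weighted absolute distances on a line, the optimum is the weighted median (not the mean). Total weight W = 415; half-weight = 207.5.
Sort by position and accumulate weight:
  km 19 (N3, w=100) → cum 100
  km 29 (N2, w=45) → cum 145
  km 66 (N4, w=100) → cum 245  ≥ 207.5 → median here
  km 89 (N5, w=50) → cum 295
  km 90 (N1, w=120) → cum 415
Optimal location: km 66.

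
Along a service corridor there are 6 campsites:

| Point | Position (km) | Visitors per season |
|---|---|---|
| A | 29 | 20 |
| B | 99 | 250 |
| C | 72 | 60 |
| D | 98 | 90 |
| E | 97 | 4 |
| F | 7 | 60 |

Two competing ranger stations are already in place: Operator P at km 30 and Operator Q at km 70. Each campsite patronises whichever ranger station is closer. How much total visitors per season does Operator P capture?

The indifferent point is the midpoint (30+70)/2 = 50; campsites left of it (closer to Operator P at 30) go to Operator P, those right go to Operator Q.
  F at 7 (w=60) → Operator P
  A at 29 (w=20) → Operator P
  C at 72 (w=60) → Operator Q
  E at 97 (w=4) → Operator Q
  D at 98 (w=90) → Operator Q
  B at 99 (w=250) → Operator Q
Operator P captures 80; Operator Q captures 404.

80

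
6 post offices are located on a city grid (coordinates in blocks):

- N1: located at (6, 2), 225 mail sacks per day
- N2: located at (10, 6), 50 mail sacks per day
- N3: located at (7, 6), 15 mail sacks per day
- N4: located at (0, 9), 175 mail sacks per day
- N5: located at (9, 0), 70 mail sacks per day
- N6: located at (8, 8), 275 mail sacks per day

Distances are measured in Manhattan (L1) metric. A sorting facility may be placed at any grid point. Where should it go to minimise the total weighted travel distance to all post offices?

Manhattan distance separates: Σwᵢ(|x−xᵢ|+|y−yᵢ|) = Σwᵢ|x−xᵢ| + Σwᵢ|y−yᵢ|, so x and y are optimised independently as 1-D weighted medians.
Total weight W = 810; half = 405.
x-coordinate, sorted with cumulative weight:
  x=0 (N4, w=175) cum 175
  x=6 (N1, w=225) cum 400
  x=7 (N3, w=15) cum 415  ← median
  x=8 (N6, w=275) cum 690
  x=9 (N5, w=70) cum 760
  x=10 (N2, w=50) cum 810
⇒ x* = 7
y-coordinate, sorted with cumulative weight:
  y=0 (N5, w=70) cum 70
  y=2 (N1, w=225) cum 295
  y=6 (N2, w=50) cum 345
  y=6 (N3, w=15) cum 360
  y=8 (N6, w=275) cum 635  ← median
  y=9 (N4, w=175) cum 810
⇒ y* = 8

(7, 8)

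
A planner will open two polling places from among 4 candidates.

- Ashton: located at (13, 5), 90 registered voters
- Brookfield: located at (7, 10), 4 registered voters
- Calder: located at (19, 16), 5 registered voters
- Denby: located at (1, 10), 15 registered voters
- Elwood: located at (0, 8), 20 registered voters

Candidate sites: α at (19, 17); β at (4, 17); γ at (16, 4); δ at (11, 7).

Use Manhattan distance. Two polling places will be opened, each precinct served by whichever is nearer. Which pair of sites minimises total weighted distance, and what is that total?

{α, δ}, total 828

Evaluate every pair (each demand assigned to the nearer of the two):
  {α, δ}: total = 828
  {β, δ}: total = 858
  {β, γ}: total = 885
  {γ, δ}: total = 898
  {α, γ}: total = 1140
  {α, β}: total = 2075
Best pair: {α, δ} with total 828.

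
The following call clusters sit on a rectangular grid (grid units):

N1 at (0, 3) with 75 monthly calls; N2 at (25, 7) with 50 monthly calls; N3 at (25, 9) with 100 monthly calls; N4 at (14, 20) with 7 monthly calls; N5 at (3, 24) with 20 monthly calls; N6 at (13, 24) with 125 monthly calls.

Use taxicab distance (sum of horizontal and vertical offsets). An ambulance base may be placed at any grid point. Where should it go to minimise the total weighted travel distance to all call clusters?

Manhattan distance separates: Σwᵢ(|x−xᵢ|+|y−yᵢ|) = Σwᵢ|x−xᵢ| + Σwᵢ|y−yᵢ|, so x and y are optimised independently as 1-D weighted medians.
Total weight W = 377; half = 188.5.
x-coordinate, sorted with cumulative weight:
  x=0 (N1, w=75) cum 75
  x=3 (N5, w=20) cum 95
  x=13 (N6, w=125) cum 220  ← median
  x=14 (N4, w=7) cum 227
  x=25 (N2, w=50) cum 277
  x=25 (N3, w=100) cum 377
⇒ x* = 13
y-coordinate, sorted with cumulative weight:
  y=3 (N1, w=75) cum 75
  y=7 (N2, w=50) cum 125
  y=9 (N3, w=100) cum 225  ← median
  y=20 (N4, w=7) cum 232
  y=24 (N5, w=20) cum 252
  y=24 (N6, w=125) cum 377
⇒ y* = 9

(13, 9)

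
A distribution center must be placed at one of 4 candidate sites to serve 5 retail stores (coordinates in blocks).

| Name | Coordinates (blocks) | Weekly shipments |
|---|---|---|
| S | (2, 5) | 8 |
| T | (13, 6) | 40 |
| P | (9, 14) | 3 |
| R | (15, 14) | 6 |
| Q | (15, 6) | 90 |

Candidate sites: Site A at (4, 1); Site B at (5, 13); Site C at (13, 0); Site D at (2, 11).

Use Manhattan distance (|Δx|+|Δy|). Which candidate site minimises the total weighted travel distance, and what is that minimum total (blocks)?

Site C, total 1238 blocks

Total weighted distance at each candidate:
  Site A (4, 1): total = 2246
  Site B (5, 13): total = 2299
  Site C (13, 0): total = 1238
  Site D (2, 11): total = 2434
Minimum is at Site C with total 1238 blocks.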